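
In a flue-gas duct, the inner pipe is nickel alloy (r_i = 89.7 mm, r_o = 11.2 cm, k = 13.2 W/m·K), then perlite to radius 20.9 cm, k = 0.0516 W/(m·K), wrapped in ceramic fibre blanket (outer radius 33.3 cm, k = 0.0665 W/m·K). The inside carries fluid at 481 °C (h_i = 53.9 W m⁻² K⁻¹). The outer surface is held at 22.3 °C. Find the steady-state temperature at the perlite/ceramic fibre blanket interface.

Series thermal resistances, inner to outer:
  R'_conv,in = 1/(2πr h) = 1/(2π·0.0897·53.9) = 0.03292 m·K/W
  R'_nickel alloy = ln(0.112/0.0897)/(2πk) = 0.2220/(2π·13.2) = 0.002677 m·K/W
  R'_perlite = ln(0.209/0.112)/(2πk) = 0.6238/(2π·0.0516) = 1.924 m·K/W
  R'_ceramic fibre blanket = ln(0.333/0.209)/(2πk) = 0.4658/(2π·0.0665) = 1.115 m·K/W
ΣR = 0.03292 + 0.002677 + 1.924 + 1.115 = 3.075 m·K/W
Q' = ΔT/ΣR = (481 °C − 22.3 °C)/3.075 = 149.2 W/m
From the inner boundary to the perlite/ceramic fibre blanket interface, ΣR_partial = 1.960 m·K/W.
T_interface = T_in − Q'·ΣR_partial = 481 °C − (149.2)(1.960) = 189 °C

T = 189 °C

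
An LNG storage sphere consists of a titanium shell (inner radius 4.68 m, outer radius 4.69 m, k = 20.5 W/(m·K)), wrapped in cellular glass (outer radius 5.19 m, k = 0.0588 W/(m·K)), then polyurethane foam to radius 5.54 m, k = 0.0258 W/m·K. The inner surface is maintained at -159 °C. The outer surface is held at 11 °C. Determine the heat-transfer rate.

Series thermal resistances, inner to outer:
  R_titanium = (1/4.68 − 1/4.69)/(4πk) = 4.556×10^-4/(4π·20.5) = 1.769×10^-6 K/W
  R_cellular glass = (1/4.69 − 1/5.19)/(4πk) = 0.02054/(4π·0.0588) = 0.02780 K/W
  R_polyurethane foam = (1/5.19 − 1/5.54)/(4πk) = 0.01217/(4π·0.0258) = 0.03755 K/W
ΣR = 1.769×10^-6 + 0.02780 + 0.03755 = 0.06535 K/W
Q = ΔT/ΣR = (-159 °C − 11 °C)/0.06535 = -2600 W
(Negative Q ⇒ heat flows inward; heat gain = 2600 W.)

Q = 2600 W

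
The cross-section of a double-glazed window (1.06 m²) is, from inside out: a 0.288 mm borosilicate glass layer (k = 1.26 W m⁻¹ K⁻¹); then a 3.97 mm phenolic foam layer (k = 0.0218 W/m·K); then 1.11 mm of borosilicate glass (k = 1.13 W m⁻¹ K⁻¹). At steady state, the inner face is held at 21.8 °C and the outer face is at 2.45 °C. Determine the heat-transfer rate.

Resistance network (inner→outer):
  R_borosilicate glass = L/(kA) = 2.88×10^-4/(1.26·1.06) = 2.156×10^-4 K/W
  R_phenolic foam = L/(kA) = 0.00397/(0.0218·1.06) = 0.1718 K/W
  R_borosilicate glass = L/(kA) = 0.00111/(1.13·1.06) = 9.267×10^-4 K/W
ΣR = 2.156×10^-4 + 0.1718 + 9.267×10^-4 = 0.1729 K/W
Q = ΔT/ΣR = (21.8 °C − 2.45 °C)/0.1729 = 112 W

Q = 112 W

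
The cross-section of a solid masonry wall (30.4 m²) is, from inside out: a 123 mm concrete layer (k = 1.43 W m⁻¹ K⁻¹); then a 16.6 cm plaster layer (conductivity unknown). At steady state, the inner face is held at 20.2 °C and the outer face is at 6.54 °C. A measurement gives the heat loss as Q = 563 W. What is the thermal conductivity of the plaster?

ΣR = ΔT/Q = |20.2 − 6.54|/563 = 0.02426 K/W
Known resistances:
  R_concrete = L/(kA) = 0.123/(1.43·30.4) = 0.002829 K/W
R_plaster = ΣR − ΣR_known = 0.02426 − 0.002829 = 0.02143 K/W
L/(kA) = 0.02143 ⇒ k = 0.166/(0.02143·30.4) = 0.255 W/m·K

k = 0.255 W/m·K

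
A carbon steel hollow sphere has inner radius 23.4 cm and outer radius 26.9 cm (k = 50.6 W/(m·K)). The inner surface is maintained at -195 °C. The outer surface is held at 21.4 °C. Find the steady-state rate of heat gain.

Q = 2.47×10^5 W

Q = 4πk·ΔT/(1/r₁ − 1/r₂) = 4π × 50.6 × 216.4 / (1/0.234 − 1/0.269) = 2.47×10^5 W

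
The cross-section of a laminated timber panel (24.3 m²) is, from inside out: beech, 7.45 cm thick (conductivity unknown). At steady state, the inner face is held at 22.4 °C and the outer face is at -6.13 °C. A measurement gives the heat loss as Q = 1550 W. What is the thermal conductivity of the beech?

ΣR = ΔT/Q = |22.4 − -6.13|/1550 = 0.01841 K/W
L/(kA) = 0.01841 ⇒ k = 0.0745/(0.01841·24.3) = 0.167 W/m·K

k = 0.167 W/m·K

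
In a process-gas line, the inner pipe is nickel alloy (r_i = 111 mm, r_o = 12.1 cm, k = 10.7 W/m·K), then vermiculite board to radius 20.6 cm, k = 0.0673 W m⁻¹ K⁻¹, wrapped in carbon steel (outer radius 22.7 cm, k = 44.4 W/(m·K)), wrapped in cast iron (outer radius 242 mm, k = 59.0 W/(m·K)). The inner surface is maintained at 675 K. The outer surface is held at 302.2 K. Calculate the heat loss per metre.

Series thermal resistances, inner to outer:
  R'_nickel alloy = ln(0.121/0.111)/(2πk) = 0.08626/(2π·10.7) = 0.001283 m·K/W
  R'_vermiculite board = ln(0.206/0.121)/(2πk) = 0.5321/(2π·0.0673) = 1.258 m·K/W
  R'_carbon steel = ln(0.227/0.206)/(2πk) = 0.09707/(2π·44.4) = 3.480×10^-4 m·K/W
  R'_cast iron = ln(0.242/0.227)/(2πk) = 0.06399/(2π·59.0) = 1.726×10^-4 m·K/W
ΣR = 0.001283 + 1.258 + 3.480×10^-4 + 1.726×10^-4 = 1.260 m·K/W
Q' = ΔT/ΣR = (675 K − 302.2 K)/1.260 = 296 W/m

Q' = 296 W/m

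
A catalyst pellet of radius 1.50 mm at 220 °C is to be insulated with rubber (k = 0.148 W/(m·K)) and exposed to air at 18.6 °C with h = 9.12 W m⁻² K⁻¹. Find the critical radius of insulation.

r_cr = 3.25 cm

For a sphere, r_cr = 2k_ins/h = 2·0.148/9.12 = 0.0325 m = 3.25 cm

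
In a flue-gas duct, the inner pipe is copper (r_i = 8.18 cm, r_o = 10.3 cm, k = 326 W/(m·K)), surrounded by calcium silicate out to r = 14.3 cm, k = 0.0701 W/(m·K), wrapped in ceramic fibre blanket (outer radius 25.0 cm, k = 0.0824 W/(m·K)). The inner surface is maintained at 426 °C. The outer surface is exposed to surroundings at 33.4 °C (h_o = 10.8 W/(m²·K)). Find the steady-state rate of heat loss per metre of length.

Treat each layer as a resistance in series:
  R'_copper = ln(0.103/0.0818)/(2πk) = 0.2305/(2π·326) = 1.125×10^-4 m·K/W
  R'_calcium silicate = ln(0.143/0.103)/(2πk) = 0.3281/(2π·0.0701) = 0.7450 m·K/W
  R'_ceramic fibre blanket = ln(0.250/0.143)/(2πk) = 0.5586/(2π·0.0824) = 1.079 m·K/W
  R'_conv,out = 1/(2πr h) = 1/(2π·0.250·10.8) = 0.05895 m·K/W
ΣR = 1.125×10^-4 + 0.7450 + 1.079 + 0.05895 = 1.883 m·K/W
Q' = ΔT/ΣR = (426 °C − 33.4 °C)/1.883 = 208 W/m

Q' = 208 W/m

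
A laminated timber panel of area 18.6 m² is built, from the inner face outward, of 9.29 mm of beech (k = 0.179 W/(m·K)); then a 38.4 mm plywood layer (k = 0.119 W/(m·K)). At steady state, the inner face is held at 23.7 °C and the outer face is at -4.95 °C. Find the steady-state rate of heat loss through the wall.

Series thermal resistances, inner to outer:
  R_beech = L/(kA) = 0.00929/(0.179·18.6) = 0.002790 K/W
  R_plywood = L/(kA) = 0.0384/(0.119·18.6) = 0.01735 K/W
ΣR = 0.002790 + 0.01735 = 0.02014 K/W
Q = ΔT/ΣR = (23.7 °C − -4.95 °C)/0.02014 = 1420 W

Q = 1420 W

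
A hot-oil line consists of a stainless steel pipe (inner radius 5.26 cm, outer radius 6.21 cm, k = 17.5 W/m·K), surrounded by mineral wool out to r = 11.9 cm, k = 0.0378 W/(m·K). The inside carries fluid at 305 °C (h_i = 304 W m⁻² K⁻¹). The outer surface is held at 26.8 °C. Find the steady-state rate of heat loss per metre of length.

Series thermal resistances, inner to outer:
  R'_conv,in = 1/(2πr h) = 1/(2π·0.0526·304) = 0.009953 m·K/W
  R'_stainless steel = ln(0.0621/0.0526)/(2πk) = 0.1660/(2π·17.5) = 0.001510 m·K/W
  R'_mineral wool = ln(0.119/0.0621)/(2πk) = 0.6504/(2π·0.0378) = 2.738 m·K/W
ΣR = 0.009953 + 0.001510 + 2.738 = 2.749 m·K/W
Q' = ΔT/ΣR = (305 °C − 26.8 °C)/2.749 = 101 W/m

Q' = 101 W/m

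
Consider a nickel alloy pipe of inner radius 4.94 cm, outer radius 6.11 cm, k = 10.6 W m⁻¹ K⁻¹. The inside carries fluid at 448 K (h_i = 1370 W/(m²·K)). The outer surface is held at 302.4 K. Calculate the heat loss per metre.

Q' = 26.3 kW/m

Treat each layer as a resistance in series:
  R'_conv,in = 1/(2πr h) = 1/(2π·0.0494·1370) = 0.002352 m·K/W
  R'_nickel alloy = ln(0.0611/0.0494)/(2πk) = 0.2126/(2π·10.6) = 0.003192 m·K/W
ΣR = 0.002352 + 0.003192 = 0.005544 m·K/W
Q' = ΔT/ΣR = (448 K − 302.4 K)/0.005544 = 26300 W/m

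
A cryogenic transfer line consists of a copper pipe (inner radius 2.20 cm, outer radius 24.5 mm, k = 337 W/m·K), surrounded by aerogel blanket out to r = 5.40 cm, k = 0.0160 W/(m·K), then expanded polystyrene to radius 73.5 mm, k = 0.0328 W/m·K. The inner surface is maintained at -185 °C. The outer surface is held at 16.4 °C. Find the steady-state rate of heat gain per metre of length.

Treat each layer as a resistance in series:
  R'_copper = ln(0.0245/0.0220)/(2πk) = 0.1076/(2π·337) = 5.083×10^-5 m·K/W
  R'_aerogel blanket = ln(0.0540/0.0245)/(2πk) = 0.7903/(2π·0.0160) = 7.861 m·K/W
  R'_expanded polystyrene = ln(0.0735/0.0540)/(2πk) = 0.3083/(2π·0.0328) = 1.496 m·K/W
ΣR = 5.083×10^-5 + 7.861 + 1.496 = 9.357 m·K/W
Q' = ΔT/ΣR = (-185 °C − 16.4 °C)/9.357 = -21.5 W/m
(Negative Q' ⇒ heat flows inward; heat gain = 21.5 W/m.)

Q' = 21.5 W/m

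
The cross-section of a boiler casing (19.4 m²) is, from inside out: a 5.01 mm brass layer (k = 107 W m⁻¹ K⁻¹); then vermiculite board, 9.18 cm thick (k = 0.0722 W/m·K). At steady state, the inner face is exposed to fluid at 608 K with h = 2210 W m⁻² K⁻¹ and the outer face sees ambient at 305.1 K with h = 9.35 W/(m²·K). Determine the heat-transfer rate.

Resistance network (inner→outer):
  R_conv,in = 1/(hA) = 1/(2210·19.4) = 2.332×10^-5 K/W
  R_brass = L/(kA) = 0.00501/(107·19.4) = 2.414×10^-6 K/W
  R_vermiculite board = L/(kA) = 0.0918/(0.0722·19.4) = 0.06554 K/W
  R_conv,out = 1/(hA) = 1/(9.35·19.4) = 0.005513 K/W
ΣR = 2.332×10^-5 + 2.414×10^-6 + 0.06554 + 0.005513 = 0.07108 K/W
Q = ΔT/ΣR = (608 K − 305.1 K)/0.07108 = 4260 W

Q = 4.26 kW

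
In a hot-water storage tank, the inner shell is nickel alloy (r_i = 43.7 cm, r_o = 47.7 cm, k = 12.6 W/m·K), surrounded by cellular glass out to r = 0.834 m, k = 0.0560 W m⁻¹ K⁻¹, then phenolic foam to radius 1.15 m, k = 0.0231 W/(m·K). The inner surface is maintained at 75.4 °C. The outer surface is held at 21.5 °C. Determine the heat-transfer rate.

Treat each layer as a resistance in series:
  R_nickel alloy = (1/0.437 − 1/0.477)/(4πk) = 0.1919/(4π·12.6) = 0.001212 K/W
  R_cellular glass = (1/0.477 − 1/0.834)/(4πk) = 0.8974/(4π·0.0560) = 1.275 K/W
  R_phenolic foam = (1/0.834 − 1/1.15)/(4πk) = 0.3295/(4π·0.0231) = 1.135 K/W
ΣR = 0.001212 + 1.275 + 1.135 = 2.411 K/W
Q = ΔT/ΣR = (75.4 °C − 21.5 °C)/2.411 = 22.4 W

Q = 22.4 W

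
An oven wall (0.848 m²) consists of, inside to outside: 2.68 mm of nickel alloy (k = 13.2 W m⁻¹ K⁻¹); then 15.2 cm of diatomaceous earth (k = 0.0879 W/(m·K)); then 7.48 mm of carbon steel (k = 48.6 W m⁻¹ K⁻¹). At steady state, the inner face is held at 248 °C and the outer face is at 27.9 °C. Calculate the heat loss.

Q = 108 W

Resistance network (inner→outer):
  R_nickel alloy = L/(kA) = 0.00268/(13.2·0.848) = 2.394×10^-4 K/W
  R_diatomaceous earth = L/(kA) = 0.152/(0.0879·0.848) = 2.039 K/W
  R_carbon steel = L/(kA) = 0.00748/(48.6·0.848) = 1.815×10^-4 K/W
ΣR = 2.394×10^-4 + 2.039 + 1.815×10^-4 = 2.039 K/W
Q = ΔT/ΣR = (248 °C − 27.9 °C)/2.039 = 108 W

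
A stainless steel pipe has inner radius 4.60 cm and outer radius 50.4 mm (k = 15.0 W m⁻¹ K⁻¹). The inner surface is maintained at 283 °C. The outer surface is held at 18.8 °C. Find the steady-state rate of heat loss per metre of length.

Q' = 2πk·ΔT/ln(r₂/r₁) = 2π × 15.0 × 264.2 / ln(0.0504/0.0460) = 2.73×10^5 W/m

Q' = 273 kW/m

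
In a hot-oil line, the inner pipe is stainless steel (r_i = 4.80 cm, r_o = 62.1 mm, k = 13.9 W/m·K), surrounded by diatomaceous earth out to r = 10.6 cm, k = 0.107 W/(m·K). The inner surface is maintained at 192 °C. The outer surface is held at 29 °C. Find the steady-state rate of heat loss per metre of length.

Q' = 204 W/m

Treat each layer as a resistance in series:
  R'_stainless steel = ln(0.0621/0.0480)/(2πk) = 0.2575/(2π·13.9) = 0.002949 m·K/W
  R'_diatomaceous earth = ln(0.106/0.0621)/(2πk) = 0.5347/(2π·0.107) = 0.7953 m·K/W
ΣR = 0.002949 + 0.7953 = 0.7982 m·K/W
Q' = ΔT/ΣR = (192 °C − 29 °C)/0.7982 = 204 W/m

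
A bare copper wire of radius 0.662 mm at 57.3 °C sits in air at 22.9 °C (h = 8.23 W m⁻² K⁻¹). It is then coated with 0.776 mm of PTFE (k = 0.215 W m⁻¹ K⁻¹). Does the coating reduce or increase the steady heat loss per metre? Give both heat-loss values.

increases: 1.18 → 2.45 W/m

Critical radius for a cylinder: r_cr = k/h = 0.0261 m = 2.61 cm.
Outer radius after coating: r₂ = 6.62×10^-4 + 7.76×10^-4 = 0.001438 m.
Since r₁ < r_cr and r₂ ≤ r_cr, the coating moves toward the maximum at r_cr — heat loss rises.
Bare: R = 1/(2πr₁h) = 29.21 m·K/W; Q = 34.4/29.21 = 1.18 W/m.
Coated: R = R_cond + R_conv = 14.02 m·K/W; Q = 34.4/14.02 = 2.45 W/m.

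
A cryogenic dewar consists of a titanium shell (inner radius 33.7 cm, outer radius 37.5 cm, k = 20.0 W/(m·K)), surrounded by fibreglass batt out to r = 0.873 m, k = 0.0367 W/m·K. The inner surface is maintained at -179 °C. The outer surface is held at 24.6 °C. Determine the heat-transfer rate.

Treat each layer as a resistance in series:
  R_titanium = (1/0.337 − 1/0.375)/(4πk) = 0.3007/(4π·20.0) = 0.001196 K/W
  R_fibreglass batt = (1/0.375 − 1/0.873)/(4πk) = 1.521/(4π·0.0367) = 3.298 K/W
ΣR = 0.001196 + 3.298 = 3.299 K/W
Q = ΔT/ΣR = (-179 °C − 24.6 °C)/3.299 = -61.7 W
(Negative Q ⇒ heat flows inward; heat gain = 61.7 W.)

Q = 61.7 W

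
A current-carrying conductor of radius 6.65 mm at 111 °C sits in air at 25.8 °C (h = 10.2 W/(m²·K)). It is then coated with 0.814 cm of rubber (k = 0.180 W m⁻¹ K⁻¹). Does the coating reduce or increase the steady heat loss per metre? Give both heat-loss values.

increases: 36.3 → 48.4 W/m

Critical radius for a cylinder: r_cr = k/h = 0.0176 m = 1.76 cm.
Outer radius after coating: r₂ = 0.00665 + 0.00814 = 0.01479 m.
Since r₁ < r_cr and r₂ ≤ r_cr, the coating moves toward the maximum at r_cr — heat loss rises.
Bare: R = 1/(2πr₁h) = 2.346 m·K/W; Q = 85.2/2.346 = 36.3 W/m.
Coated: R = R_cond + R_conv = 1.762 m·K/W; Q = 85.2/1.762 = 48.4 W/m.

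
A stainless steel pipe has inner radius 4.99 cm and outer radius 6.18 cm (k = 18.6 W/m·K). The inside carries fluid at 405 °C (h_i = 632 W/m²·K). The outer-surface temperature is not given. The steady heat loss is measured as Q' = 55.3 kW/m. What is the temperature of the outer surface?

Series resistances:
  R'_conv,in = 1/(2πr h) = 1/(2π·0.0499·632) = 0.005047 m·K/W
  R'_stainless steel = ln(0.0618/0.0499)/(2πk) = 0.2139/(2π·18.6) = 0.001830 m·K/W
ΣR = 0.006877 m·K/W
ΔT = Q'·ΣR = 55300 × 0.006877 = 380.3 K
Heat flows outward, so T_out = T_in − ΔT = 405 − 380.3 = 24.7 °C

T_out = 24.7 °C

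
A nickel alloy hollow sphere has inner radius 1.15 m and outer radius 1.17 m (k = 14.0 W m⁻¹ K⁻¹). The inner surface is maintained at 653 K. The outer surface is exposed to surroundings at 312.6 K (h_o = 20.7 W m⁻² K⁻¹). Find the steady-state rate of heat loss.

Series thermal resistances, inner to outer:
  R_nickel alloy = (1/1.15 − 1/1.17)/(4πk) = 0.01486/(4π·14.0) = 8.449×10^-5 K/W
  R_conv,out = 1/(4πr²h) = 1/(4π·1.17²·20.7) = 0.002808 K/W
ΣR = 8.449×10^-5 + 0.002808 = 0.002892 K/W
Q = ΔT/ΣR = (653 K − 312.6 K)/0.002892 = 1.18×10^5 W

Q = 118 kW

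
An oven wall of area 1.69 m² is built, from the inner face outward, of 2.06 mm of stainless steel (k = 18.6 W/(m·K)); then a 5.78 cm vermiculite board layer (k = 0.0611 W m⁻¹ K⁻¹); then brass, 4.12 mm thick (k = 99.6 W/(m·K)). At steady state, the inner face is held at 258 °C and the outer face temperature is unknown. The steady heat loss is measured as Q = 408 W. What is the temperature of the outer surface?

T_out = 29.6 °C

Sum the resistances:
  R_stainless steel = L/(kA) = 0.00206/(18.6·1.69) = 6.553×10^-5 K/W
  R_vermiculite board = L/(kA) = 0.0578/(0.0611·1.69) = 0.5598 K/W
  R_brass = L/(kA) = 0.00412/(99.6·1.69) = 2.448×10^-5 K/W
ΣR = 0.5598 K/W
ΔT = Q·ΣR = 408 × 0.5598 = 228.4 K
Heat flows outward, so T_out = T_in − ΔT = 258 − 228.4 = 29.6 °C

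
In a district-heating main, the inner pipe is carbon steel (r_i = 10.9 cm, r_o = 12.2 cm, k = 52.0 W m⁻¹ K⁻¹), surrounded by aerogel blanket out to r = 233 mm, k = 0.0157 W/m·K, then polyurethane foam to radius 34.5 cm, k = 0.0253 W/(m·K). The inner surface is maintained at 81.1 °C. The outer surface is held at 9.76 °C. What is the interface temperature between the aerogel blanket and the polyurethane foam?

T = 29.3 °C

Resistance network (inner→outer):
  R'_carbon steel = ln(0.122/0.109)/(2πk) = 0.1127/(2π·52.0) = 3.449×10^-4 m·K/W
  R'_aerogel blanket = ln(0.233/0.122)/(2πk) = 0.6470/(2π·0.0157) = 6.559 m·K/W
  R'_polyurethane foam = ln(0.345/0.233)/(2πk) = 0.3925/(2π·0.0253) = 2.469 m·K/W
ΣR = 3.449×10^-4 + 6.559 + 2.469 = 9.028 m·K/W
Q' = ΔT/ΣR = (81.1 °C − 9.76 °C)/9.028 = 7.902 W/m
From the inner boundary to the aerogel blanket/polyurethane foam interface, ΣR_partial = 6.559 m·K/W.
T_interface = T_in − Q'·ΣR_partial = 81.1 °C − (7.902)(6.559) = 29.3 °C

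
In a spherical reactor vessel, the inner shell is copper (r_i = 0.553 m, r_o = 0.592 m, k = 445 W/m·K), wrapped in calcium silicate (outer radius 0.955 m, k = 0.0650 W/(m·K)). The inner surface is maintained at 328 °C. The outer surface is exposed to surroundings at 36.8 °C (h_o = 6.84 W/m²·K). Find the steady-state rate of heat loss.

Q = 365 W

Series thermal resistances, inner to outer:
  R_copper = (1/0.553 − 1/0.592)/(4πk) = 0.1191/(4π·445) = 2.130×10^-5 K/W
  R_calcium silicate = (1/0.592 − 1/0.955)/(4πk) = 0.6421/(4π·0.0650) = 0.7861 K/W
  R_conv,out = 1/(4πr²h) = 1/(4π·0.955²·6.84) = 0.01276 K/W
ΣR = 2.130×10^-5 + 0.7861 + 0.01276 = 0.7989 K/W
Q = ΔT/ΣR = (328 °C − 36.8 °C)/0.7989 = 365 W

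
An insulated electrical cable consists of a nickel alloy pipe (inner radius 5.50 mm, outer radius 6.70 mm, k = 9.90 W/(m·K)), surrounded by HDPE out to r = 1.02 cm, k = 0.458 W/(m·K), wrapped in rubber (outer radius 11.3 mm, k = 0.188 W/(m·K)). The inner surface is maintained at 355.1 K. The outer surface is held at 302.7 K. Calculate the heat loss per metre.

Q' = 222 W/m

Treat each layer as a resistance in series:
  R'_nickel alloy = ln(0.00670/0.00550)/(2πk) = 0.1974/(2π·9.90) = 0.003173 m·K/W
  R'_HDPE = ln(0.0102/0.00670)/(2πk) = 0.4203/(2π·0.458) = 0.1460 m·K/W
  R'_rubber = ln(0.0113/0.0102)/(2πk) = 0.1024/(2π·0.188) = 0.08670 m·K/W
ΣR = 0.003173 + 0.1460 + 0.08670 = 0.2359 m·K/W
Q' = ΔT/ΣR = (355.1 K − 302.7 K)/0.2359 = 222 W/m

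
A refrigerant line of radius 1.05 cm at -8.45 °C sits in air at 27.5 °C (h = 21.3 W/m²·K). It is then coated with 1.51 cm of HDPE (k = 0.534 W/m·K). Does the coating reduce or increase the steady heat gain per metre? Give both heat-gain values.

Critical radius for a cylinder: r_cr = k/h = 0.0251 m = 2.51 cm.
Outer radius after coating: r₂ = 0.0105 + 0.0151 = 0.0256 m.
r₁ < r_cr < r₂: heat gain rises to a maximum at r_cr then falls. Whether the coating helps depends on whether Q(r₂) has dropped back below Q(r₁).
Bare: R = 1/(2πr₁h) = 0.7116 m·K/W; Q = 35.95/0.7116 = 50.5 W/m.
Coated: R = R_cond + R_conv = 0.5575 m·K/W; Q = 35.95/0.5575 = 64.5 W/m.

increases: 50.5 → 64.5 W/m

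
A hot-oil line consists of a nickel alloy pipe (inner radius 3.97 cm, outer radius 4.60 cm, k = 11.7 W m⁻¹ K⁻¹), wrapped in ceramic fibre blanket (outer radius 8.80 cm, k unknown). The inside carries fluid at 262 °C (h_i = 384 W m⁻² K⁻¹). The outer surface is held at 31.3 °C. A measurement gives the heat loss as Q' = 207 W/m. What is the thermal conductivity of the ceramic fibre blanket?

ΣR = ΔT/Q' = |262 − 31.3|/207 = 1.114 m·K/W
Known resistances:
  R'_conv,in = 1/(2πr h) = 1/(2π·0.0397·384) = 0.01044 m·K/W
  R'_nickel alloy = ln(0.0460/0.0397)/(2πk) = 0.1473/(2π·11.7) = 0.002004 m·K/W
R_ceramic fibre blanket = ΣR − ΣR_known = 1.114 − 0.01244 = 1.102 m·K/W
ln(r₂/r₁)/(2πk) = 1.102 ⇒ k = 0.6487/(2π·1.102) = 0.0937 W/m·K

k = 0.0937 W/m·K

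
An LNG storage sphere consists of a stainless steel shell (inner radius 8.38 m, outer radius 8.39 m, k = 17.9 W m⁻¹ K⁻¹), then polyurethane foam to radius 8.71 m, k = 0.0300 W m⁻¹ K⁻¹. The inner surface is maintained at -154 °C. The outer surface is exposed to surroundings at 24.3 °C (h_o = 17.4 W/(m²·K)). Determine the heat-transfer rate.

Series thermal resistances, inner to outer:
  R_stainless steel = (1/8.38 − 1/8.39)/(4πk) = 1.422×10^-4/(4π·17.9) = 6.323×10^-7 K/W
  R_polyurethane foam = (1/8.39 − 1/8.71)/(4πk) = 0.004379/(4π·0.0300) = 0.01162 K/W
  R_conv,out = 1/(4πr²h) = 1/(4π·8.71²·17.4) = 6.028×10^-5 K/W
ΣR = 6.323×10^-7 + 0.01162 + 6.028×10^-5 = 0.01168 K/W
Q = ΔT/ΣR = (-154 °C − 24.3 °C)/0.01168 = -15300 W
(Negative Q ⇒ heat flows inward; heat gain = 15300 W.)

Q = 15.3 kW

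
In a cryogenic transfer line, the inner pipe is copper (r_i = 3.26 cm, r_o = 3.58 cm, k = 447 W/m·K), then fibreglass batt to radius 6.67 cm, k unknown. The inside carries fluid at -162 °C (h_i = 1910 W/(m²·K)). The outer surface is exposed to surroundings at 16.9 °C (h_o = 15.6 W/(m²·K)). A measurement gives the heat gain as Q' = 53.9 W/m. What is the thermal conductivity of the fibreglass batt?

ΣR = ΔT/Q' = |-162 − 16.9|/53.9 = 3.319 m·K/W
Known resistances:
  R'_conv,in = 1/(2πr h) = 1/(2π·0.0326·1910) = 0.002556 m·K/W
  R'_copper = ln(0.0358/0.0326)/(2πk) = 0.09364/(2π·447) = 3.334×10^-5 m·K/W
  R'_conv,out = 1/(2πr h) = 1/(2π·0.0667·15.6) = 0.1530 m·K/W
R_fibreglass batt = ΣR − ΣR_known = 3.319 − 0.1556 = 3.163 m·K/W
ln(r₂/r₁)/(2πk) = 3.163 ⇒ k = 0.6223/(2π·3.163) = 0.0313 W/m·K

k = 0.0313 W/m·K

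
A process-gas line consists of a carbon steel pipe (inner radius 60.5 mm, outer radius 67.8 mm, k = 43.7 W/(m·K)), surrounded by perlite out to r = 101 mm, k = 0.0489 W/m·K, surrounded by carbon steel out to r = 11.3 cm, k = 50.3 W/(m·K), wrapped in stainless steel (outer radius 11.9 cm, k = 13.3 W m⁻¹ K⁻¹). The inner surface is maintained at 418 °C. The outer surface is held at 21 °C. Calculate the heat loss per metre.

Q' = 306 W/m

Resistance network (inner→outer):
  R'_carbon steel = ln(0.0678/0.0605)/(2πk) = 0.1139/(2π·43.7) = 4.149×10^-4 m·K/W
  R'_perlite = ln(0.101/0.0678)/(2πk) = 0.3986/(2π·0.0489) = 1.297 m·K/W
  R'_carbon steel = ln(0.113/0.101)/(2πk) = 0.1123/(2π·50.3) = 3.552×10^-4 m·K/W
  R'_stainless steel = ln(0.119/0.113)/(2πk) = 0.05174/(2π·13.3) = 6.191×10^-4 m·K/W
ΣR = 4.149×10^-4 + 1.297 + 3.552×10^-4 + 6.191×10^-4 = 1.298 m·K/W
Q' = ΔT/ΣR = (418 °C − 21 °C)/1.298 = 306 W/m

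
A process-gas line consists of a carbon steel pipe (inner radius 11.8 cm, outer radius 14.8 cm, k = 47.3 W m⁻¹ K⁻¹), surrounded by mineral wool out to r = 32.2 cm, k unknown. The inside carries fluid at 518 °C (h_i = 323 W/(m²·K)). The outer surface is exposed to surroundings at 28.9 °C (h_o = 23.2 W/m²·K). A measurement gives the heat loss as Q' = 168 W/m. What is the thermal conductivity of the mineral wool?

ΣR = ΔT/Q' = |518 − 28.9|/168 = 2.911 m·K/W
Known resistances:
  R'_conv,in = 1/(2πr h) = 1/(2π·0.118·323) = 0.004176 m·K/W
  R'_carbon steel = ln(0.148/0.118)/(2πk) = 0.2265/(2π·47.3) = 7.622×10^-4 m·K/W
  R'_conv,out = 1/(2πr h) = 1/(2π·0.322·23.2) = 0.02130 m·K/W
R_mineral wool = ΣR − ΣR_known = 2.911 − 0.02624 = 2.885 m·K/W
ln(r₂/r₁)/(2πk) = 2.885 ⇒ k = 0.7773/(2π·2.885) = 0.0429 W/m·K

k = 0.0429 W/m·K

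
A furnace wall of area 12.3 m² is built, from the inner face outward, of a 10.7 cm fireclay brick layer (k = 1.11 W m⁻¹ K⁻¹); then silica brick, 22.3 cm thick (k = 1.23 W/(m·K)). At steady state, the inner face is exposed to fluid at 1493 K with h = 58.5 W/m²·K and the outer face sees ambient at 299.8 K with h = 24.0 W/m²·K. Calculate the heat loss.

Q = 43.6 kW

Treat each layer as a resistance in series:
  R_conv,in = 1/(hA) = 1/(58.5·12.3) = 0.001390 K/W
  R_fireclay brick = L/(kA) = 0.107/(1.11·12.3) = 0.007837 K/W
  R_silica brick = L/(kA) = 0.223/(1.23·12.3) = 0.01474 K/W
  R_conv,out = 1/(hA) = 1/(24.0·12.3) = 0.003388 K/W
ΣR = 0.001390 + 0.007837 + 0.01474 + 0.003388 = 0.02736 K/W
Q = ΔT/ΣR = (1493 K − 299.8 K)/0.02736 = 43600 W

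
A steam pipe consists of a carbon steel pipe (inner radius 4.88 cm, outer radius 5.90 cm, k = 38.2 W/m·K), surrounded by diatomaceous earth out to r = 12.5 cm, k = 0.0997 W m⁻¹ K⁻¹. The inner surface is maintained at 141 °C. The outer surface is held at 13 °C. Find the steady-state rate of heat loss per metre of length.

Treat each layer as a resistance in series:
  R'_carbon steel = ln(0.0590/0.0488)/(2πk) = 0.1898/(2π·38.2) = 7.908×10^-4 m·K/W
  R'_diatomaceous earth = ln(0.125/0.0590)/(2πk) = 0.7508/(2π·0.0997) = 1.198 m·K/W
ΣR = 7.908×10^-4 + 1.198 = 1.199 m·K/W
Q' = ΔT/ΣR = (141 °C − 13 °C)/1.199 = 107 W/m

Q' = 107 W/m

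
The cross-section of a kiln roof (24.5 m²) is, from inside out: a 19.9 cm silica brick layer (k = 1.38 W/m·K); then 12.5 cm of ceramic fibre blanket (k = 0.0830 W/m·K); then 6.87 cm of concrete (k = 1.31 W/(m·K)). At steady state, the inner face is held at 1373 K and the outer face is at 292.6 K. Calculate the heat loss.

Q = 15500 W

Treat each layer as a resistance in series:
  R_silica brick = L/(kA) = 0.199/(1.38·24.5) = 0.005886 K/W
  R_ceramic fibre blanket = L/(kA) = 0.125/(0.0830·24.5) = 0.06147 K/W
  R_concrete = L/(kA) = 0.0687/(1.31·24.5) = 0.002141 K/W
ΣR = 0.005886 + 0.06147 + 0.002141 = 0.06950 K/W
Q = ΔT/ΣR = (1373 K − 292.6 K)/0.06950 = 15500 W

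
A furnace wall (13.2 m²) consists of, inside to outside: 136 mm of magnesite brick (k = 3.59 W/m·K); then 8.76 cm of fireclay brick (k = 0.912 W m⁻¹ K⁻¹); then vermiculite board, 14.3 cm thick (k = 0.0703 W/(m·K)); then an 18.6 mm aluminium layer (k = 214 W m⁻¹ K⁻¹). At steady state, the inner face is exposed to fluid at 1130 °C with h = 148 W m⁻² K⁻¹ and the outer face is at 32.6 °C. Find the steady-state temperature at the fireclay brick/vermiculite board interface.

Resistance network (inner→outer):
  R_conv,in = 1/(hA) = 1/(148·13.2) = 5.119×10^-4 K/W
  R_magnesite brick = L/(kA) = 0.136/(3.59·13.2) = 0.002870 K/W
  R_fireclay brick = L/(kA) = 0.0876/(0.912·13.2) = 0.007277 K/W
  R_vermiculite board = L/(kA) = 0.143/(0.0703·13.2) = 0.1541 K/W
  R_aluminium = L/(kA) = 0.0186/(214·13.2) = 6.585×10^-6 K/W
ΣR = 5.119×10^-4 + 0.002870 + 0.007277 + 0.1541 + 6.585×10^-6 = 0.1648 K/W
Q = ΔT/ΣR = (1130 °C − 32.6 °C)/0.1648 = 6659 W
From the inner boundary to the fireclay brick/vermiculite board interface, ΣR_partial = 0.01066 K/W.
T_interface = T_in − Q·ΣR_partial = 1130 °C − (6659)(0.01066) = 1059 °C

T = 1059 °C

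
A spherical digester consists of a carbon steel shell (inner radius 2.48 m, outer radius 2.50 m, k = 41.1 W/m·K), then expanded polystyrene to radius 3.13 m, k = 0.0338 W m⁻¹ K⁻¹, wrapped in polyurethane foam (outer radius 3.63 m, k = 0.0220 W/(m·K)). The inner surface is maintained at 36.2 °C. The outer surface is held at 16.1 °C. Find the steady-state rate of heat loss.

Q = 57.6 W

Treat each layer as a resistance in series:
  R_carbon steel = (1/2.48 − 1/2.50)/(4πk) = 0.003226/(4π·41.1) = 6.246×10^-6 K/W
  R_expanded polystyrene = (1/2.50 − 1/3.13)/(4πk) = 0.08051/(4π·0.0338) = 0.1896 K/W
  R_polyurethane foam = (1/3.13 − 1/3.63)/(4πk) = 0.04401/(4π·0.0220) = 0.1592 K/W
ΣR = 6.246×10^-6 + 0.1896 + 0.1592 = 0.3488 K/W
Q = ΔT/ΣR = (36.2 °C − 16.1 °C)/0.3488 = 57.6 W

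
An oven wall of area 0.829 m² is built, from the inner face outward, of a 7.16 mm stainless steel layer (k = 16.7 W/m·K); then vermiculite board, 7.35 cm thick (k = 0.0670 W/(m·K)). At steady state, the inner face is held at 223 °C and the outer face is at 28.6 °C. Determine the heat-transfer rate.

Series thermal resistances, inner to outer:
  R_stainless steel = L/(kA) = 0.00716/(16.7·0.829) = 5.172×10^-4 K/W
  R_vermiculite board = L/(kA) = 0.0735/(0.0670·0.829) = 1.323 K/W
ΣR = 5.172×10^-4 + 1.323 = 1.324 K/W
Q = ΔT/ΣR = (223 °C − 28.6 °C)/1.324 = 147 W

Q = 147 W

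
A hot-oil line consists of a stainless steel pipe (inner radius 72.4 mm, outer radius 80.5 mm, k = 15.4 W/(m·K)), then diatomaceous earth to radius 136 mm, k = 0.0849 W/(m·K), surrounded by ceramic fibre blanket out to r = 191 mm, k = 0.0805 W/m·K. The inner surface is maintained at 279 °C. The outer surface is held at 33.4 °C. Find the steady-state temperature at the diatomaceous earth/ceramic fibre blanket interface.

T = 133 °C

Resistance network (inner→outer):
  R'_stainless steel = ln(0.0805/0.0724)/(2πk) = 0.1061/(2π·15.4) = 0.001096 m·K/W
  R'_diatomaceous earth = ln(0.136/0.0805)/(2πk) = 0.5244/(2π·0.0849) = 0.9830 m·K/W
  R'_ceramic fibre blanket = ln(0.191/0.136)/(2πk) = 0.3396/(2π·0.0805) = 0.6715 m·K/W
ΣR = 0.001096 + 0.9830 + 0.6715 = 1.656 m·K/W
Q' = ΔT/ΣR = (279 °C − 33.4 °C)/1.656 = 148.3 W/m
From the inner boundary to the diatomaceous earth/ceramic fibre blanket interface, ΣR_partial = 0.9841 m·K/W.
T_interface = T_in − Q'·ΣR_partial = 279 °C − (148.3)(0.9841) = 133 °C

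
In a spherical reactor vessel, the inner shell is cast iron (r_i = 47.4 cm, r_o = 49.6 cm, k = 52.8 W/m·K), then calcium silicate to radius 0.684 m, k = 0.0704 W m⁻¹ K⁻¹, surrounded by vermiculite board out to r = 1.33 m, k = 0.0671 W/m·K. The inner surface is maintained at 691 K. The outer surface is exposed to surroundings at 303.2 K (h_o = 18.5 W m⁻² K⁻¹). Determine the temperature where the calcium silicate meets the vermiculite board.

Treat each layer as a resistance in series:
  R_cast iron = (1/0.474 − 1/0.496)/(4πk) = 0.09358/(4π·52.8) = 1.410×10^-4 K/W
  R_calcium silicate = (1/0.496 − 1/0.684)/(4πk) = 0.5541/(4π·0.0704) = 0.6264 K/W
  R_vermiculite board = (1/0.684 − 1/1.33)/(4πk) = 0.7101/(4π·0.0671) = 0.8422 K/W
  R_conv,out = 1/(4πr²h) = 1/(4π·1.33²·18.5) = 0.002432 K/W
ΣR = 1.410×10^-4 + 0.6264 + 0.8422 + 0.002432 = 1.471 K/W
Q = ΔT/ΣR = (691 K − 303.2 K)/1.471 = 263.6 W
From the inner boundary to the calcium silicate/vermiculite board interface, ΣR_partial = 0.6265 K/W.
T_interface = T_in − Q·ΣR_partial = 691 K − (263.6)(0.6265) = 526 K

T = 526 K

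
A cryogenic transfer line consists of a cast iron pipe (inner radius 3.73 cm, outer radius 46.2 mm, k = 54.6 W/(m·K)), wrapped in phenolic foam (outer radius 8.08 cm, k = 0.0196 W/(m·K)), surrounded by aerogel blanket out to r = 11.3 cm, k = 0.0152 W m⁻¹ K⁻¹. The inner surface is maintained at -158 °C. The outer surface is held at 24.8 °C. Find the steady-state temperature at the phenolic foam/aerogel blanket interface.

Treat each layer as a resistance in series:
  R'_cast iron = ln(0.0462/0.0373)/(2πk) = 0.2140/(2π·54.6) = 6.238×10^-4 m·K/W
  R'_phenolic foam = ln(0.0808/0.0462)/(2πk) = 0.5590/(2π·0.0196) = 4.539 m·K/W
  R'_aerogel blanket = ln(0.113/0.0808)/(2πk) = 0.3354/(2π·0.0152) = 3.512 m·K/W
ΣR = 6.238×10^-4 + 4.539 + 3.512 = 8.052 m·K/W
Q' = ΔT/ΣR = (-158 °C − 24.8 °C)/8.052 = -22.70 W/m
From the inner boundary to the phenolic foam/aerogel blanket interface, ΣR_partial = 4.540 m·K/W.
T_interface = T_in − Q'·ΣR_partial = -158 °C − (-22.70)(4.540) = -54.9 °C

T = -54.9 °C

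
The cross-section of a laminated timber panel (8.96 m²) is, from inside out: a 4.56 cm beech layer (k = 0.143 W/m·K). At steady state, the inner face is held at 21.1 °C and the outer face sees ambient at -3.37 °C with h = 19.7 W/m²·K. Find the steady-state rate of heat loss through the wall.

Q = 593 W

Resistance network (inner→outer):
  R_beech = L/(kA) = 0.0456/(0.143·8.96) = 0.03559 K/W
  R_conv,out = 1/(hA) = 1/(19.7·8.96) = 0.005665 K/W
ΣR = 0.03559 + 0.005665 = 0.04126 K/W
Q = ΔT/ΣR = (21.1 °C − -3.37 °C)/0.04126 = 593 W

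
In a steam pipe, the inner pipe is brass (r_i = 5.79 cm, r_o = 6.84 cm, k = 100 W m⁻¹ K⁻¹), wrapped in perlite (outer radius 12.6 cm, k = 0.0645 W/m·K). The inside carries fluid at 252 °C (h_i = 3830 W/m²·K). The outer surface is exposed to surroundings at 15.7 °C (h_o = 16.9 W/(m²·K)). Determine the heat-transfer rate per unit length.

Series thermal resistances, inner to outer:
  R'_conv,in = 1/(2πr h) = 1/(2π·0.0579·3830) = 7.177×10^-4 m·K/W
  R'_brass = ln(0.0684/0.0579)/(2πk) = 0.1667/(2π·100) = 2.652×10^-4 m·K/W
  R'_perlite = ln(0.126/0.0684)/(2πk) = 0.6109/(2π·0.0645) = 1.507 m·K/W
  R'_conv,out = 1/(2πr h) = 1/(2π·0.126·16.9) = 0.07474 m·K/W
ΣR = 7.177×10^-4 + 2.652×10^-4 + 1.507 + 0.07474 = 1.583 m·K/W
Q' = ΔT/ΣR = (252 °C − 15.7 °C)/1.583 = 149 W/m

Q' = 149 W/m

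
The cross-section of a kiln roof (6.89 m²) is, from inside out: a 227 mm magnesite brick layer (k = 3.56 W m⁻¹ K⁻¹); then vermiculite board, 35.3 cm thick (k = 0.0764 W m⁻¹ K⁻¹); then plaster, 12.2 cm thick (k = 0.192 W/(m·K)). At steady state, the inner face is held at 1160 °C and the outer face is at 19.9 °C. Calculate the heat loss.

Q = 1480 W

Series thermal resistances, inner to outer:
  R_magnesite brick = L/(kA) = 0.227/(3.56·6.89) = 0.009255 K/W
  R_vermiculite board = L/(kA) = 0.353/(0.0764·6.89) = 0.6706 K/W
  R_plaster = L/(kA) = 0.122/(0.192·6.89) = 0.09222 K/W
ΣR = 0.009255 + 0.6706 + 0.09222 = 0.7721 K/W
Q = ΔT/ΣR = (1160 °C − 19.9 °C)/0.7721 = 1480 W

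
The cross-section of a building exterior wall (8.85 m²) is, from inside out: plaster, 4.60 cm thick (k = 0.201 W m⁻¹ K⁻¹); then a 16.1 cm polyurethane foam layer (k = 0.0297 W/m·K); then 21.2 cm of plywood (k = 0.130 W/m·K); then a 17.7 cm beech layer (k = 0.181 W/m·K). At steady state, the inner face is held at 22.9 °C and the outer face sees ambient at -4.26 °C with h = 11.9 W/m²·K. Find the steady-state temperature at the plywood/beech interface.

Series thermal resistances, inner to outer:
  R_plaster = L/(kA) = 0.0460/(0.201·8.85) = 0.02586 K/W
  R_polyurethane foam = L/(kA) = 0.161/(0.0297·8.85) = 0.6125 K/W
  R_plywood = L/(kA) = 0.212/(0.130·8.85) = 0.1843 K/W
  R_beech = L/(kA) = 0.177/(0.181·8.85) = 0.1105 K/W
  R_conv,out = 1/(hA) = 1/(11.9·8.85) = 0.009495 K/W
ΣR = 0.02586 + 0.6125 + 0.1843 + 0.1105 + 0.009495 = 0.9427 K/W
Q = ΔT/ΣR = (22.9 °C − -4.26 °C)/0.9427 = 28.81 W
From the inner boundary to the plywood/beech interface, ΣR_partial = 0.8227 K/W.
T_interface = T_in − Q·ΣR_partial = 22.9 °C − (28.81)(0.8227) = -0.80 °C

T = -0.80 °C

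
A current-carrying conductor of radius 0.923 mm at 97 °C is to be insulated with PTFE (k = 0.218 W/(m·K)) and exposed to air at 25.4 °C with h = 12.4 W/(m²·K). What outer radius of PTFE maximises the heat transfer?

For a cylinder, r_cr = k_ins/h = 0.218/12.4 = 0.0176 m = 1.76 cm

r_cr = 1.76 cm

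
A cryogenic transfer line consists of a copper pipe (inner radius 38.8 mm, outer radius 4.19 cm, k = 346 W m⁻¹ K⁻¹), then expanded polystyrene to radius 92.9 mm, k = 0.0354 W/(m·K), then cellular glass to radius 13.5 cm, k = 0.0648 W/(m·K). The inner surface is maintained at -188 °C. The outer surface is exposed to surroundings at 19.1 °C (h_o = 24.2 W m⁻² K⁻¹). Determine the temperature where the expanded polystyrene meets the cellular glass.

T = -24.9 °C

Series thermal resistances, inner to outer:
  R'_copper = ln(0.0419/0.0388)/(2πk) = 0.07687/(2π·346) = 3.536×10^-5 m·K/W
  R'_expanded polystyrene = ln(0.0929/0.0419)/(2πk) = 0.7962/(2π·0.0354) = 3.580 m·K/W
  R'_cellular glass = ln(0.135/0.0929)/(2πk) = 0.3738/(2π·0.0648) = 0.9180 m·K/W
  R'_conv,out = 1/(2πr h) = 1/(2π·0.135·24.2) = 0.04872 m·K/W
ΣR = 3.536×10^-5 + 3.580 + 0.9180 + 0.04872 = 4.547 m·K/W
Q' = ΔT/ΣR = (-188 °C − 19.1 °C)/4.547 = -45.55 W/m
From the inner boundary to the expanded polystyrene/cellular glass interface, ΣR_partial = 3.580 m·K/W.
T_interface = T_in − Q'·ΣR_partial = -188 °C − (-45.55)(3.580) = -24.9 °C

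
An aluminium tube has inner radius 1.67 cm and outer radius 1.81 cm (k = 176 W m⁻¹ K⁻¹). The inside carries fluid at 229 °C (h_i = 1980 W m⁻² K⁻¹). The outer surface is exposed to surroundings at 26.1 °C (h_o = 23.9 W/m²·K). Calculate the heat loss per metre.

Resistance network (inner→outer):
  R'_conv,in = 1/(2πr h) = 1/(2π·0.0167·1980) = 0.004813 m·K/W
  R'_aluminium = ln(0.0181/0.0167)/(2πk) = 0.08050/(2π·176) = 7.280×10^-5 m·K/W
  R'_conv,out = 1/(2πr h) = 1/(2π·0.0181·23.9) = 0.3679 m·K/W
ΣR = 0.004813 + 7.280×10^-5 + 0.3679 = 0.3728 m·K/W
Q' = ΔT/ΣR = (229 °C − 26.1 °C)/0.3728 = 544 W/m

Q' = 544 W/m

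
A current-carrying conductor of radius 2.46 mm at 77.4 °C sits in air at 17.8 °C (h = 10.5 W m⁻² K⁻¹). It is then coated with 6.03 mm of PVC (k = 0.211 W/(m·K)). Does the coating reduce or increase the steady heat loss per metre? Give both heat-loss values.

increases: 9.67 → 21.9 W/m

Critical radius for a cylinder: r_cr = k/h = 0.0201 m = 2.01 cm.
Outer radius after coating: r₂ = 0.00246 + 0.00603 = 0.00849 m.
Since r₁ < r_cr and r₂ ≤ r_cr, the coating moves toward the maximum at r_cr — heat loss rises.
Bare: R = 1/(2πr₁h) = 6.162 m·K/W; Q = 59.6/6.162 = 9.67 W/m.
Coated: R = R_cond + R_conv = 2.720 m·K/W; Q = 59.6/2.720 = 21.9 W/m.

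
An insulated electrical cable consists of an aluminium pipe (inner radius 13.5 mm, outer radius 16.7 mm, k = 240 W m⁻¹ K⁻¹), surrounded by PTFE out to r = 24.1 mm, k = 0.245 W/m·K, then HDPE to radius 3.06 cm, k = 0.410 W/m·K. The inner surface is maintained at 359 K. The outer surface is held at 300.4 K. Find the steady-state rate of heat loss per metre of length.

Q' = 177 W/m

Resistance network (inner→outer):
  R'_aluminium = ln(0.0167/0.0135)/(2πk) = 0.2127/(2π·240) = 1.411×10^-4 m·K/W
  R'_PTFE = ln(0.0241/0.0167)/(2πk) = 0.3668/(2π·0.245) = 0.2383 m·K/W
  R'_HDPE = ln(0.0306/0.0241)/(2πk) = 0.2388/(2π·0.410) = 0.09269 m·K/W
ΣR = 1.411×10^-4 + 0.2383 + 0.09269 = 0.3311 m·K/W
Q' = ΔT/ΣR = (359 K − 300.4 K)/0.3311 = 177 W/m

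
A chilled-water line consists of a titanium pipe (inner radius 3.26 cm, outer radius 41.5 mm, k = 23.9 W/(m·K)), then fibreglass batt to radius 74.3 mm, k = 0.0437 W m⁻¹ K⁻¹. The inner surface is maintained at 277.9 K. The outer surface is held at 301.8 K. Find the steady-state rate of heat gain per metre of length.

Resistance network (inner→outer):
  R'_titanium = ln(0.0415/0.0326)/(2πk) = 0.2414/(2π·23.9) = 0.001607 m·K/W
  R'_fibreglass batt = ln(0.0743/0.0415)/(2πk) = 0.5824/(2π·0.0437) = 2.121 m·K/W
ΣR = 0.001607 + 2.121 = 2.123 m·K/W
Q' = ΔT/ΣR = (277.9 K − 301.8 K)/2.123 = -11.3 W/m
(Negative Q' ⇒ heat flows inward; heat gain = 11.3 W/m.)

Q' = 11.3 W/m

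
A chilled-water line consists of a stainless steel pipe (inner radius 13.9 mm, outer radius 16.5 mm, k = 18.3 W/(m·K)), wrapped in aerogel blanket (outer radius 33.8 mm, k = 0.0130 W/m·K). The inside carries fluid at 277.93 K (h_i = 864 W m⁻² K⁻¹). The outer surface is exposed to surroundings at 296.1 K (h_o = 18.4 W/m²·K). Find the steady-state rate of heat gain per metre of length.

Series thermal resistances, inner to outer:
  R'_conv,in = 1/(2πr h) = 1/(2π·0.0139·864) = 0.01325 m·K/W
  R'_stainless steel = ln(0.0165/0.0139)/(2πk) = 0.1715/(2π·18.3) = 0.001491 m·K/W
  R'_aerogel blanket = ln(0.0338/0.0165)/(2πk) = 0.7171/(2π·0.0130) = 8.779 m·K/W
  R'_conv,out = 1/(2πr h) = 1/(2π·0.0338·18.4) = 0.2559 m·K/W
ΣR = 0.01325 + 0.001491 + 8.779 + 0.2559 = 9.050 m·K/W
Q' = ΔT/ΣR = (277.93 K − 296.1 K)/9.050 = -2.01 W/m
(Negative Q' ⇒ heat flows inward; heat gain = 2.01 W/m.)

Q' = 2.01 W/m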